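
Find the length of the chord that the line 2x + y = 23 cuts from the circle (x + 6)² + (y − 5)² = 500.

16√5

Express y = −2x + 23 and substitute into the circle:
5x² − 60x − 140 = 0  ⟹  x² − 12x − 28 = 0
x = 14 or x = −2, giving (14, −5) and (−2, 27).
Chord length = distance between (14, −5) and (−2, 27) = √1280 = 16√5.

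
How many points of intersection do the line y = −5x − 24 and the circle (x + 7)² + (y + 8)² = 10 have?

0

Centre (−7, −8), r² = 10. Distance² from centre to line = (−19)²/26 = 361/26.
Since d² > r², the line lies outside the circle.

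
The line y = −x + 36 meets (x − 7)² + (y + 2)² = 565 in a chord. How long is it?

13√2

Centre (7, −2), r² = 565. Perpendicular distance d from centre to line = |−31| / √2 = 31/√2.
Chord = 2√(r² − d²) = 2·√(169/2) = 13√2.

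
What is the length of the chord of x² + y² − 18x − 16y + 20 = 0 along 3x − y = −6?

5√10

Centre (9, 8), r² = 125. Perpendicular distance d from centre to line = |25| / √10 = 25/√10.
Half the chord is √(r² − d²) = √(125/2), so the full chord is 5√10.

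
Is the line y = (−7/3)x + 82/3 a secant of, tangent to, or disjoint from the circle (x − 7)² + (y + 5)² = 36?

disjoint

Substituting the line into the circle gives 58x² − 1484x + 9526 = 0.
Discriminant = (−1484)² − 4·58·(9526) = −7776 < 0.
No real roots: the line does not meet the circle.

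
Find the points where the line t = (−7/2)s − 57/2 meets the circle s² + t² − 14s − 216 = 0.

(−9, 3) and (−5, −11)

From the line, t = (−57 − 7s)/2. Substituting:
53s² + 742s + 2385 = 0  ⟹  s² + 14s + 45 = 0
s = −5 or s = −9, giving (−5, −11) and (−9, 3).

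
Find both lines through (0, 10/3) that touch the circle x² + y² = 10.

x − 3y = −10 and x + 3y = 10

Write the tangent as mx − y + (10/3 − m·(0)) = 0 and set its distance from the centre to √10:
[m·(0) − (−10/3)]² = 10(m² + 1)
9m² − 1 = 0, so m = 1/3 or m = −1/3.
With m = 1/3: x − 3y = −10. With m = −1/3: x + 3y = 10.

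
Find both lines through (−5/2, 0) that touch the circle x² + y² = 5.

Write the tangent as mx − y + (0 − m·(−5/2)) = 0 and set its distance from the centre to √5:
[m·(5/2) − (0)]² = 5(m² + 1)
m² − 4 = 0, so m = 2 or m = −2.
With m = 2: 2x − y = −5. With m = −2: 2x + y = −5.

2x − y = −5 and 2x + y = −5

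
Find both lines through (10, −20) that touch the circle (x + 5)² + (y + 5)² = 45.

x + 2y = −30 and 2x + y = 0

Let a tangent through (10, −20) have slope m. Its distance from (−5, −5) must equal 3√5:
(−15m − (15))² = 45(m² + 1)
2m² + 5m + 2 = 0, so m = −1/2 or m = −2.
Through (10, −20) these give x + 2y = −30 and 2x + y = 0.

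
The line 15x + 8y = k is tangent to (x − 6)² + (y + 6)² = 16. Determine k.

Tangency holds when the distance from the centre (6, −6) to the line equals the radius 4:
|15·6 + 8·(−6) − k| / √289 = 4
|k − (42)| = 4·17, so k = 110 or k = −26.

k = −26 or k = 110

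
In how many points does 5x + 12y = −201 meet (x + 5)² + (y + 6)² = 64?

Substituting the line into the circle gives 169x² + 2730x + 11025 = 0.
Δ = 7452900 − 7452900 = 0.
A repeated root: the line is tangent.

1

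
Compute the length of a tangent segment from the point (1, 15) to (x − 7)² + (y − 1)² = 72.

4√10

With centre O = (7, 1), |OP|² = 232 and r² = 72.
The tangent meets the radius at right angles, so tangent² = |PO|² − r² = 232 − 72 = 160.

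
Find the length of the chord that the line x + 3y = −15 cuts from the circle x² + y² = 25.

√10

The distance from (0, 0) to the line is 15/√10, and r² = 25.
Half the chord is √(r² − d²) = √(5/2), so the full chord is √10.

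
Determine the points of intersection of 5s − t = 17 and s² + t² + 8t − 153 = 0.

Substitute t = 5s − 17:
26s² − 130s = 0  ⟹  s² − 5s = 0
s = 5 or s = 0, giving (5, 8) and (0, −17).

(0, −17) and (5, 8)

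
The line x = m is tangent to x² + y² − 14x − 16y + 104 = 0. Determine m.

The line touches the circle iff its distance from (7, 8) is 3:
|1·7 + 0·8 − m| / √1 = 3
|m − (7)| = 3, so m = 10 or m = 4.

m = 4 or m = 10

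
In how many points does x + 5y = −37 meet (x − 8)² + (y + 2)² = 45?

Substituting the line into the circle gives 26x² − 346x + 1204 = 0.
Discriminant = (−346)² − 4·26·(1204) = −5500 < 0.
No real roots: the line does not meet the circle.

0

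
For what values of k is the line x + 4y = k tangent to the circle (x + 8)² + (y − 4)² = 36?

Tangency holds when the distance from the centre (−8, 4) to the line equals the radius 6:
|1·(−8) + 4·4 − k| / √17 = 6
|k − (8)| = 6√17.

k = 8 ± 6√17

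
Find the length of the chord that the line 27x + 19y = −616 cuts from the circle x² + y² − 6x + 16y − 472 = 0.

√1090

Centre (3, −8), r² = 545. Perpendicular distance d from centre to line = |545| / √1090 = 545/√1090.
Half the chord is √(r² − d²) = √(545/2), so the full chord is √1090.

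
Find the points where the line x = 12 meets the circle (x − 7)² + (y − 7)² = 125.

The line gives x = 12. Substituting into the circle:
y² − 14y − 51 = 0
y = 17 or y = −3, giving (12, 17) and (12, −3).

(12, −3) and (12, 17)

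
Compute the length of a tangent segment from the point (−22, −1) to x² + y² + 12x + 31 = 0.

Centre (−6, 0), r² = 5. |PO|² = (−16)² + (−1)² = 257.
By the tangent–radius right angle, tangent length = √(|PO|² − r²) = √252 = 6√7.

6√7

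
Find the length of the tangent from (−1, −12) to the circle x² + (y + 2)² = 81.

The centre is (0, −2) and r = 9. The square of the distance from P to the centre is 1 + 100 = 101.
By the tangent–radius right angle, tangent length = √(|PO|² − r²) = √20 = 2√5.

2√5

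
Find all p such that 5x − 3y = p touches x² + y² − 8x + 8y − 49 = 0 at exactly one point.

p = 32 ± 9√34

Tangency holds when the distance from the centre (4, −4) to the line equals the radius 9:
|5·4 − 3·(−4) − p| / √34 = 9
|p − (32)| = 9√34.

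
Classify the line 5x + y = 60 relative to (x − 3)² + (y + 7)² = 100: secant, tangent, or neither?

Substituting the line into the circle gives 26x² − 676x + 4398 = 0.
Δ = 456976 − 457392 = −416.
No real roots: the line does not meet the circle.

neither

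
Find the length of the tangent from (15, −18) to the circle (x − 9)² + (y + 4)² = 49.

With centre O = (9, −4), |OP|² = 232 and r² = 49.
The tangent meets the radius at right angles, so tangent² = |PO|² − r² = 232 − 49 = 183.

√183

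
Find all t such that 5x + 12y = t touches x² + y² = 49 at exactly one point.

For a tangent, require d(centre, line) = r = 7.
|5·0 + 12·0 − t| / √169 = 7
|t| = 7·13, so t = 91 or t = −91.

t = −91 or t = 91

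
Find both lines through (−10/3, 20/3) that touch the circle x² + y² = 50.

Write the tangent as mx − y + (20/3 − m·(−10/3)) = 0 and set its distance from the centre to 5√2:
(10/3m − (−20/3))² = 50(m² + 1)
7m² − 8m + 1 = 0, so m = 1/7 or m = 1.
Through (−10/3, 20/3) these give x − 7y = −50 and x − y = −10.

x − 7y = −50 and x − y = −10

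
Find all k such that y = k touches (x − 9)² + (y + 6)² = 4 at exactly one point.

Tangency holds when the distance from the centre (9, −6) to the line equals the radius 2:
|0·9 + 1·(−6) − k| / √1 = 2
|k − (−6)| = 2, so k = −4 or k = −8.

k = −8 or k = −4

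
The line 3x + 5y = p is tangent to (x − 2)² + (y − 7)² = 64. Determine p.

p = 41 ± 8√34

The line touches the circle iff its distance from (2, 7) is 8:
|3·2 + 5·7 − p| / √34 = 8
|p − (41)| = 8√34.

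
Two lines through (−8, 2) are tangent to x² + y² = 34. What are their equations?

A line y − (2) = m(x − (−8)) is tangent when its distance from (0, 0) is √34:
[m·(8) − (−2)]² = 34(m² + 1)
15m² + 16m − 15 = 0, so m = 3/5 or m = −5/3.
With m = 3/5: 3x − 5y = −34. With m = −5/3: 5x + 3y = −34.

3x − 5y = −34 and 5x + 3y = −34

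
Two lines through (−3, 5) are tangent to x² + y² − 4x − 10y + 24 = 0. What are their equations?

A line y − (5) = m(x − (−3)) is tangent when its distance from (2, 5) is √5:
(5m − (0))² = 5(m² + 1)
4m² − 1 = 0, so m = −1/2 or m = 1/2.
Through (−3, 5) these give x + 2y = 7 and x − 2y = −13.

x + 2y = 7 and x − 2y = −13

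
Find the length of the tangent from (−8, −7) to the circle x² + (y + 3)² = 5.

5√3

With centre O = (0, −3), |OP|² = 80 and r² = 5.
Power of the point: PT² = |PO|² − r² = 75, so PT = 5√3.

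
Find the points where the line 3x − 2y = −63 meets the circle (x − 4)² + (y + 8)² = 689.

(−21, 0) and (−13, 12)

Substitute y = (63 + 3x)/2:
13x² + 442x + 3549 = 0  ⟹  x² + 34x + 273 = 0
x = −13 or x = −21, giving (−13, 12) and (−21, 0).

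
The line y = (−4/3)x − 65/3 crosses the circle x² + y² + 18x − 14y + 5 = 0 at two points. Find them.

(−20, 5) and (−14, −3)

From the line, y = (−65 − 4x)/3. Substituting:
25x² + 850x + 7000 = 0  ⟹  x² + 34x + 280 = 0
x = −14 or x = −20, giving (−14, −3) and (−20, 5).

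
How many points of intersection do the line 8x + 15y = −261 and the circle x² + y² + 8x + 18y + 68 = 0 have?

Centre (−4, −9), r² = 29. Distance² from centre to line = (94)²/289 = 8836/289.
Since d² > r², the line lies outside the circle.

0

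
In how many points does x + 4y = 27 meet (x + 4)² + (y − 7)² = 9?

Substituting the line into the circle gives 17x² + 130x + 113 = 0.
Δ = 16900 − 7684 = 9216.
Two real roots: the line is a secant.

2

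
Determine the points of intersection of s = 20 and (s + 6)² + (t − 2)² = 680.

(20, 0) and (20, 4)

The line gives s = 20. Substituting into the circle:
t² − 4t = 0
t = 4 or t = 0, giving (20, 4) and (20, 0).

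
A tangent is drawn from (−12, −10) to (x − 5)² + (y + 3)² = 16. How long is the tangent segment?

Centre (5, −3), r² = 16. |PO|² = (−17)² + (−7)² = 338.
The tangent meets the radius at right angles, so tangent² = |PO|² − r² = 338 − 16 = 322.

√322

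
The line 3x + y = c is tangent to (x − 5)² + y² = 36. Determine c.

Tangency holds when the distance from the centre (5, 0) to the line equals the radius 6:
|3·5 + 1·0 − c| / √10 = 6
|c − (15)| = 6√10.

c = 15 ± 6√10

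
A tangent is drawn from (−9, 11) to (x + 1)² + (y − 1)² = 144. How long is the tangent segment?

With centre O = (−1, 1), |OP|² = 164 and r² = 144.
The tangent meets the radius at right angles, so tangent² = |PO|² − r² = 164 − 144 = 20.

2√5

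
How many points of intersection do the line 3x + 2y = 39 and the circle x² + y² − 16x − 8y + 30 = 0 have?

2

d² = (3·8 + 2·4 − (39))²/13 = 49/13; r² = 50.
Since d² < r², the line cuts the circle twice.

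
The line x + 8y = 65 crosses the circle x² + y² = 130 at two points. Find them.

Express y = (65 − x)/8 and substitute into the circle:
65x² − 130x − 4095 = 0  ⟹  x² − 2x − 63 = 0
x = 9 or x = −7, giving (9, 7) and (−7, 9).

(−7, 9) and (9, 7)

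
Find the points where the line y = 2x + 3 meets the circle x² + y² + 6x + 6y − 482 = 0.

(−13, −23) and (7, 17)

Express y = 2x + 3 and substitute into the circle:
5x² + 30x − 455 = 0  ⟹  x² + 6x − 91 = 0
x = 7 or x = −13, giving (7, 17) and (−13, −23).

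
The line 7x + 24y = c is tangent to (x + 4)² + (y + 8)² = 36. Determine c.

c = −370 or c = −70

Tangency holds when the distance from the centre (−4, −8) to the line equals the radius 6:
|7·(−4) + 24·(−8) − c| / √625 = 6
|c − (−220)| = 6·25, so c = −70 or c = −370.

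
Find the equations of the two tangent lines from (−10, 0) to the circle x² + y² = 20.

Let a tangent through (−10, 0) have slope m. Its distance from (0, 0) must equal 2√5:
(10m − (0))² = 20(m² + 1)
4m² − 1 = 0, so m = −1/2 or m = 1/2.
Through (−10, 0) these give x + 2y = −10 and x − 2y = −10.

x + 2y = −10 and x − 2y = −10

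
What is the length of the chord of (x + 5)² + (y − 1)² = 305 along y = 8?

From the line, y = 8. Substituting:
x² + 10x − 231 = 0
x = 11 or x = −21, giving (11, 8) and (−21, 8).
|(11, 8) − (−21, 8)| = √((32)² + (0)²) = 32.

32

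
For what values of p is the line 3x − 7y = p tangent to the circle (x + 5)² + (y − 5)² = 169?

For a tangent, require d(centre, line) = r = 13.
|3·(−5) − 7·5 − p| / √58 = 13
|p − (−50)| = 13√58.

p = −50 ± 13√58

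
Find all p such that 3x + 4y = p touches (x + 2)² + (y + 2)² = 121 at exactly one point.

Tangency holds when the distance from the centre (−2, −2) to the line equals the radius 11:
|3·(−2) + 4·(−2) − p| / √25 = 11
|p − (−14)| = 11·5, so p = 41 or p = −69.

p = −69 or p = 41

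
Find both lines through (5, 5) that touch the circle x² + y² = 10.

Let a tangent through (5, 5) have slope m. Its distance from (0, 0) must equal √10:
[m·(−5) − (−5)]² = 10(m² + 1)
3m² − 10m + 3 = 0, so m = 3 or m = 1/3.
Through (5, 5) these give 3x − y = 10 and x − 3y = −10.

3x − y = 10 and x − 3y = −10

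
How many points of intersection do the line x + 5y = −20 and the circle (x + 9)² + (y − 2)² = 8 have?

0

d² = (1·(−9) + 5·2 − (−20))²/26 = 441/26; r² = 8.
Since d² > r², the line lies outside the circle.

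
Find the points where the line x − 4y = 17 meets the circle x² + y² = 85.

From the line, y = (−17 + x)/4. Substituting:
17x² − 34x − 1071 = 0  ⟹  x² − 2x − 63 = 0
x = 9 or x = −7, giving (9, −2) and (−7, −6).

(−7, −6) and (9, −2)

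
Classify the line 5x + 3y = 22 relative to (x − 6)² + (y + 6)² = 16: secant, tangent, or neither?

Substituting the line into the circle gives 34x² − 508x + 1780 = 0.
Δ = 258064 − 242080 = 15984.
Two real roots: the line is a secant.

secant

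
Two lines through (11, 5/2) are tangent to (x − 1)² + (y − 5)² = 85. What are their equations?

Write the tangent as mx − y + (5/2 − m·(11)) = 0 and set its distance from the centre to √85:
[m·(−10) − (5/2)]² = 85(m² + 1)
12m² + 40m − 63 = 0, so m = 7/6 or m = −9/2.
With m = 7/6: 7x − 6y = 62. With m = −9/2: 9x + 2y = 104.

7x − 6y = 62 and 9x + 2y = 104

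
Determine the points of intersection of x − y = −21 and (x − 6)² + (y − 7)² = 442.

Express y = x + 21 and substitute into the circle:
2x² + 16x − 210 = 0  ⟹  x² + 8x − 105 = 0
x = 7 or x = −15, giving (7, 28) and (−15, 6).

(−15, 6) and (7, 28)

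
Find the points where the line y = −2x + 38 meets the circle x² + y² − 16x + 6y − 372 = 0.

From the line, y = −2x + 38. Substituting:
5x² − 180x + 1300 = 0  ⟹  x² − 36x + 260 = 0
x = 26 or x = 10, giving (26, −14) and (10, 18).

(10, 18) and (26, −14)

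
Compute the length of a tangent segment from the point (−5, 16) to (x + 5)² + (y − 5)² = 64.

√57

The centre is (−5, 5) and r = 8. The square of the distance from P to the centre is 0 + 121 = 121.
The tangent meets the radius at right angles, so tangent² = |PO|² − r² = 121 − 64 = 57.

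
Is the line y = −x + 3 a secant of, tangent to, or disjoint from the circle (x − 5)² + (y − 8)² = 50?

tangent

d² = (1·5 + 1·8 − (3))²/2 = 50; r² = 50.
Since d² = r², the line is tangent.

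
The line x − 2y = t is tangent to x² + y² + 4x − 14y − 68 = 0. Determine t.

t = −16 ± 11√5

Tangency holds when the distance from the centre (−2, 7) to the line equals the radius 11:
|1·(−2) − 2·7 − t| / √5 = 11
|t − (−16)| = 11√5.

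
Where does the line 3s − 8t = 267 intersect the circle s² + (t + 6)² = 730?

(1, −33) and (17, −27)

Substitute t = (−267 + 3s)/8:
73s² − 1314s + 1241 = 0  ⟹  s² − 18s + 17 = 0
s = 17 or s = 1, giving (17, −27) and (1, −33).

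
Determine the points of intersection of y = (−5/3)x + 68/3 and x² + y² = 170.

(7, 11) and (13, 1)

Express y = (68 − 5x)/3 and substitute into the circle:
34x² − 680x + 3094 = 0  ⟹  x² − 20x + 91 = 0
x = 13 or x = 7, giving (13, 1) and (7, 11).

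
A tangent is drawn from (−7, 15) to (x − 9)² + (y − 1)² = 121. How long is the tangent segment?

Centre (9, 1), r² = 121. |PO|² = (−16)² + (14)² = 452.
Power of the point: PT² = |PO|² − r² = 331, so PT = √331.

√331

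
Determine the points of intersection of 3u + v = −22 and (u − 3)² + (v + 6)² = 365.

(−10, 8) and (1, −25)

Substitute v = −3u − 22:
10u² + 90u − 100 = 0  ⟹  u² + 9u − 10 = 0
u = 1 or u = −10, giving (1, −25) and (−10, 8).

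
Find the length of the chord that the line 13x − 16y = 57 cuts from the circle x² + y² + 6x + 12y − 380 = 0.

10√17

Express y = (−57 + 13x)/16 and substitute into the circle:
425x² + 2550x − 104975 = 0  ⟹  x² + 6x − 247 = 0
x = 13 or x = −19, giving (13, 7) and (−19, −19).
|(13, 7) − (−19, −19)| = √((32)² + (26)²) = 10√17.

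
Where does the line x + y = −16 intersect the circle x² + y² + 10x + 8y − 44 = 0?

Express y = −x − 16 and substitute into the circle:
2x² + 34x + 84 = 0  ⟹  x² + 17x + 42 = 0
x = −3 or x = −14, giving (−3, −13) and (−14, −2).

(−14, −2) and (−3, −13)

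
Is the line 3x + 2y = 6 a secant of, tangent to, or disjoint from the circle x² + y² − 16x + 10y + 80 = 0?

Centre (8, −5), r² = 9. Distance² from centre to line = (8)²/13 = 64/13.
Since d² < r², the line cuts the circle twice.

secant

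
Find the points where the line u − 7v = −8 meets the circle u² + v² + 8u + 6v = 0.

Substitute v = (8 + u)/7:
50u² + 450u + 400 = 0  ⟹  u² + 9u + 8 = 0
u = −1 or u = −8, giving (−1, 1) and (−8, 0).

(−8, 0) and (−1, 1)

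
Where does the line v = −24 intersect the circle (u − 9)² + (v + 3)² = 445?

(7, −24) and (11, −24)

From the line, v = −24. Substituting:
u² − 18u + 77 = 0
u = 11 or u = 7, giving (11, −24) and (7, −24).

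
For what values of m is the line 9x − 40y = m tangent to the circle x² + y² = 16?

Tangency holds when the distance from the centre (0, 0) to the line equals the radius 4:
|9·0 − 40·0 − m| / √1681 = 4
|m| = 4·41, so m = 164 or m = −164.

m = −164 or m = 164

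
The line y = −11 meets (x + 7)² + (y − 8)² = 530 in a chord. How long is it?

Centre (−7, 8), r² = 530. Perpendicular distance d from centre to line = |19| / √1 = 19.
Chord = 2√(r² − d²) = 2·√(169) = 26.

26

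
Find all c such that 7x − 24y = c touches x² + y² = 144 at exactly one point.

c = −300 or c = 300

Tangency holds when the distance from the centre (0, 0) to the line equals the radius 12:
|7·0 − 24·0 − c| / √625 = 12
|c| = 12·25, so c = 300 or c = −300.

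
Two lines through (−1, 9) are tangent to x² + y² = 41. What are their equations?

Let a tangent through (−1, 9) have slope m. Its distance from (0, 0) must equal √41:
[m·(1) − (−9)]² = 41(m² + 1)
20m² − 9m − 20 = 0, so m = 5/4 or m = −4/5.
With m = 5/4: 5x − 4y = −41. With m = −4/5: 4x + 5y = 41.

5x − 4y = −41 and 4x + 5y = 41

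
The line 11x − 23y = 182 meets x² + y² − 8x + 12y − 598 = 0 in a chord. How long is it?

Substitute y = (−182 + 11x)/23:
650x² − 5200x − 333450 = 0  ⟹  x² − 8x − 513 = 0
x = 27 or x = −19, giving (27, 5) and (−19, −17).
|(27, 5) − (−19, −17)| = √((46)² + (22)²) = 10√26.

10√26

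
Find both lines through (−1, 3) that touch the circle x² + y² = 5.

Write the tangent as mx − y + (3 − m·(−1)) = 0 and set its distance from the centre to √5:
(1m − (−3))² = 5(m² + 1)
2m² − 3m − 2 = 0, so m = 2 or m = −1/2.
With m = 2: 2x − y = −5. With m = −1/2: x + 2y = 5.

2x − y = −5 and x + 2y = 5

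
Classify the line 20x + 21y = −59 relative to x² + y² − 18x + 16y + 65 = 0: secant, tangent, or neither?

Substituting the line into the circle gives 841x² − 12298x + 12322 = 0.
Discriminant = (−12298)² − 4·841·(12322) = 109789596 > 0.
Two real roots: the line is a secant.

secant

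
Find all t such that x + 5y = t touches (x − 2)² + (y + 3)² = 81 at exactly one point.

t = −13 ± 9√26

The line touches the circle iff its distance from (2, −3) is 9:
|1·2 + 5·(−3) − t| / √26 = 9
|t − (−13)| = 9√26.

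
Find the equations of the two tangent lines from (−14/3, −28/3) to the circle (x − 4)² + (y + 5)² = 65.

8x − y = −28 and 4x + 7y = −84

A line y − (−28/3) = m(x − (−14/3)) is tangent when its distance from (4, −5) is √65:
(26/3m − (13/3))² = 65(m² + 1)
7m² − 52m − 32 = 0, so m = 8 or m = −4/7.
With m = 8: 8x − y = −28. With m = −4/7: 4x + 7y = −84.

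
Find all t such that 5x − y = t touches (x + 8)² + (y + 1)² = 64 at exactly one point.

The line touches the circle iff its distance from (−8, −1) is 8:
|5·(−8) − 1·(−1) − t| / √26 = 8
|t − (−39)| = 8√26.

t = −39 ± 8√26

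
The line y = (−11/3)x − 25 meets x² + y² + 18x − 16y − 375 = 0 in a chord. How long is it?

Substitute y = (−75 − 11x)/3:
130x² + 2340x + 5850 = 0  ⟹  x² + 18x + 45 = 0
x = −3 or x = −15, giving (−3, −14) and (−15, 30).
Chord length = distance between (−3, −14) and (−15, 30) = √2080 = 4√130.

4√130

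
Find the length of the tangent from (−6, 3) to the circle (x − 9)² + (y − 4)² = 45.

Centre (9, 4), r² = 45. |PO|² = (−15)² + (−1)² = 226.
The tangent meets the radius at right angles, so tangent² = |PO|² − r² = 226 − 45 = 181.

√181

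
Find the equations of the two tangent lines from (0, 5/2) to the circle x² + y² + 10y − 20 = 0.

A line y − (5/2) = m(x − (0)) is tangent when its distance from (0, −5) is 3√5:
(0m − (−15/2))² = 45(m² + 1)
4m² − 1 = 0, so m = 1/2 or m = −1/2.
With m = 1/2: x − 2y = −5. With m = −1/2: x + 2y = 5.

x − 2y = −5 and x + 2y = 5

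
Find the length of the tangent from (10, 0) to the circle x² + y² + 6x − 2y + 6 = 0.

√166

With centre O = (−3, 1), |OP|² = 170 and r² = 4.
The tangent meets the radius at right angles, so tangent² = |PO|² − r² = 170 − 4 = 166.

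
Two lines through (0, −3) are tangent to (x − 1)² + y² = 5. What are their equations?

x − 2y = 6 and 2x + y = −3

A line y − (−3) = m(x − (0)) is tangent when its distance from (1, 0) is √5:
(1m − (3))² = 5(m² + 1)
2m² + 3m − 2 = 0, so m = 1/2 or m = −2.
Through (0, −3) these give x − 2y = 6 and 2x + y = −3.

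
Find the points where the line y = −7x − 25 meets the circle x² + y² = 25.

Express y = −7x − 25 and substitute into the circle:
50x² + 350x + 600 = 0  ⟹  x² + 7x + 12 = 0
x = −3 or x = −4, giving (−3, −4) and (−4, 3).

(−4, 3) and (−3, −4)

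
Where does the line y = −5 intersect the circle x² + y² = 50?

Express y = −5 and substitute into the circle:
x² − 25 = 0
x = 5 or x = −5, giving (5, −5) and (−5, −5).

(−5, −5) and (5, −5)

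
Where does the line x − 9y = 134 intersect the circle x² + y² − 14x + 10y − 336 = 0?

Express y = (−134 + x)/9 and substitute into the circle:
82x² − 1312x − 21320 = 0  ⟹  x² − 16x − 260 = 0
x = 26 or x = −10, giving (26, −12) and (−10, −16).

(−10, −16) and (26, −12)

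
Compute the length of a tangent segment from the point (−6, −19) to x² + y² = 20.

√377

The centre is (0, 0) and r = 2√5. The square of the distance from P to the centre is 36 + 361 = 397.
By the tangent–radius right angle, tangent length = √(|PO|² − r²) = √377.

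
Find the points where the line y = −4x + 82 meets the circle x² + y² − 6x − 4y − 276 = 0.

Express y = −4x + 82 and substitute into the circle:
17x² − 646x + 6120 = 0  ⟹  x² − 38x + 360 = 0
x = 20 or x = 18, giving (20, 2) and (18, 10).

(18, 10) and (20, 2)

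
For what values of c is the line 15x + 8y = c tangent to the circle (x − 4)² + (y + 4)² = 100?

The line touches the circle iff its distance from (4, −4) is 10:
|15·4 + 8·(−4) − c| / √289 = 10
|c − (28)| = 10·17, so c = 198 or c = −142.

c = −142 or c = 198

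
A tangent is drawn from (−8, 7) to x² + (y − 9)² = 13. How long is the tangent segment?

Centre (0, 9), r² = 13. |PO|² = (−8)² + (−2)² = 68.
Power of the point: PT² = |PO|² − r² = 55, so PT = √55.

√55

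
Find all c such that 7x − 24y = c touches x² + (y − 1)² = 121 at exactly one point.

c = −299 or c = 251

Tangency holds when the distance from the centre (0, 1) to the line equals the radius 11:
|7·0 − 24·1 − c| / √625 = 11
|c − (−24)| = 11·25, so c = 251 or c = −299.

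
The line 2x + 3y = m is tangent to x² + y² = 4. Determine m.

Tangency holds when the distance from the centre (0, 0) to the line equals the radius 2:
|2·0 + 3·0 − m| / √13 = 2
|m| = 2√13.

m = ±2√13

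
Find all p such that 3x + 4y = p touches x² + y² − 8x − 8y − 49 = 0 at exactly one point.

p = −17 or p = 73

Tangency holds when the distance from the centre (4, 4) to the line equals the radius 9:
|3·4 + 4·4 − p| / √25 = 9
|p − (28)| = 9·5, so p = 73 or p = −17.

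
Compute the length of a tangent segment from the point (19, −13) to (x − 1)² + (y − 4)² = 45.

The centre is (1, 4) and r = 3√5. The square of the distance from P to the centre is 324 + 289 = 613.
By the tangent–radius right angle, tangent length = √(|PO|² − r²) = √568 = 2√142.

2√142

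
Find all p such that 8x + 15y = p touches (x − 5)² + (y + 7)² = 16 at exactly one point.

p = −133 or p = 3

For a tangent, require d(centre, line) = r = 4.
|8·5 + 15·(−7) − p| / √289 = 4
|p − (−65)| = 4·17, so p = 3 or p = −133.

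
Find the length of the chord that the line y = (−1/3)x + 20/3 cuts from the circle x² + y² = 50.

Centre (0, 0), r² = 50. Perpendicular distance d from centre to line = |−20| / √10 = 20/√10.
Half the chord is √(r² − d²) = √(10), so the full chord is 2√10.

2√10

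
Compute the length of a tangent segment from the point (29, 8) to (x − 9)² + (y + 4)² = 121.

With centre O = (9, −4), |OP|² = 544 and r² = 121.
The tangent meets the radius at right angles, so tangent² = |PO|² − r² = 544 − 121 = 423.

3√47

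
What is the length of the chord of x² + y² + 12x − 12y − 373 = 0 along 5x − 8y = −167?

4√89

The distance from (−6, 6) to the line is 89/√89, and r² = 445.
Chord = 2√(r² − d²) = 2·√(356) = 4√89.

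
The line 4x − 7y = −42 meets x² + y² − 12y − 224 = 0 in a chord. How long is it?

4√65

The distance from (0, 6) to the line is 0/√65, and r² = 260.
Chord = 2√(r² − d²) = 2·√(260) = 4√65.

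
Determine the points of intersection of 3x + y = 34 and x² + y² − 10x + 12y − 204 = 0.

(8, 10) and (17, −17)

Express y = −3x + 34 and substitute into the circle:
10x² − 250x + 1360 = 0  ⟹  x² − 25x + 136 = 0
x = 17 or x = 8, giving (17, −17) and (8, 10).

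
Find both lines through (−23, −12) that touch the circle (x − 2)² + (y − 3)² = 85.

Write the tangent as mx − y + (−12 − m·(−23)) = 0 and set its distance from the centre to √85:
(25m − (15))² = 85(m² + 1)
54m² − 75m + 14 = 0, so m = 7/6 or m = 2/9.
With m = 7/6: 7x − 6y = −89. With m = 2/9: 2x − 9y = 62.

7x − 6y = −89 and 2x − 9y = 62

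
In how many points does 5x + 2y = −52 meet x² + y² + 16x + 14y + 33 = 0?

2

Centre (−8, −7), r² = 80. Distance² from centre to line = (−2)²/29 = 4/29.
Since d² < r², the line cuts the circle twice.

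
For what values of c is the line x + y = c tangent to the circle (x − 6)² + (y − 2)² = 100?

c = 8 ± 10√2

For a tangent, require d(centre, line) = r = 10.
|1·6 + 1·2 − c| / √2 = 10
|c − (8)| = 10√2.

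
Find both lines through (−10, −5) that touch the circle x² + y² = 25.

4x − 3y = −25 and y = −5

Write the tangent as mx − y + (−5 − m·(−10)) = 0 and set its distance from the centre to 5:
[m·(10) − (5)]² = 25(m² + 1)
3m² − 4m = 0, so m = 4/3 or m = 0.
Through (−10, −5) these give 4x − 3y = −25 and y = −5.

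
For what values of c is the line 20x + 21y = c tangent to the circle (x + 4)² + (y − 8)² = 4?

Tangency holds when the distance from the centre (−4, 8) to the line equals the radius 2:
|20·(−4) + 21·8 − c| / √841 = 2
|c − (88)| = 2·29, so c = 146 or c = 30.

c = 30 or c = 146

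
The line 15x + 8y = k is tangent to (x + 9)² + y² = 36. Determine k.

The line touches the circle iff its distance from (−9, 0) is 6:
|15·(−9) + 8·0 − k| / √289 = 6
|k − (−135)| = 6·17, so k = −33 or k = −237.

k = −237 or k = −33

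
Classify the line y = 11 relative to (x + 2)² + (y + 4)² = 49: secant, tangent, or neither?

Centre (−2, −4), r² = 49. Distance² from centre to line = (−15)² = 225.
Since d² > r², the line lies outside the circle.

neither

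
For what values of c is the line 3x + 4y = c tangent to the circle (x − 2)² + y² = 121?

c = −49 or c = 61

The line touches the circle iff its distance from (2, 0) is 11:
|3·2 + 4·0 − c| / √25 = 11
|c − (6)| = 11·5, so c = 61 or c = −49.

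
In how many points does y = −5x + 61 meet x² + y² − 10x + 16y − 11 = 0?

2

d² = (5·5 + 1·(−8) − (61))²/26 = 968/13; r² = 100.
Since d² < r², the line cuts the circle twice.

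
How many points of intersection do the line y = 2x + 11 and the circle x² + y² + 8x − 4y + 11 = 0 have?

Substituting the line into the circle gives 5x² + 44x + 88 = 0.
Δ = 1936 − 1760 = 176.
Two real roots: the line is a secant.

2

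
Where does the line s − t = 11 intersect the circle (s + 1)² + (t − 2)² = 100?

(5, −6) and (7, −4)

Express t = s − 11 and substitute into the circle:
2s² − 24s + 70 = 0  ⟹  s² − 12s + 35 = 0
s = 7 or s = 5, giving (7, −4) and (5, −6).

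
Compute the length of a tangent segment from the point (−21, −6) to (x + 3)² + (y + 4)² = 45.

With centre O = (−3, −4), |OP|² = 328 and r² = 45.
Power of the point: PT² = |PO|² − r² = 283, so PT = √283.

√283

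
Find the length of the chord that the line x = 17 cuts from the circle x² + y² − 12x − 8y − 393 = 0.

36

Centre (6, 4), r² = 445. Perpendicular distance d from centre to line = |−11| / √1 = 11.
Half the chord is √(r² − d²) = √(324), so the full chord is 36.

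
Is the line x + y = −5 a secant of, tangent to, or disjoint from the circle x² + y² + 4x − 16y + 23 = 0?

Centre (−2, 8), r² = 45. Distance² from centre to line = (11)²/2 = 121/2.
Since d² > r², the line lies outside the circle.

disjoint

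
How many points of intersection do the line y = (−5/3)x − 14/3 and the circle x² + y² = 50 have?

Substituting the line into the circle gives 34x² + 140x − 254 = 0.
Discriminant = (140)² − 4·34·(−254) = 54144 > 0.
Two real roots: the line is a secant.

2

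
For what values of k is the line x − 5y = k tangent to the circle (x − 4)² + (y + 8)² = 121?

k = 44 ± 11√26

The line touches the circle iff its distance from (4, −8) is 11:
|1·4 − 5·(−8) − k| / √26 = 11
|k − (44)| = 11√26.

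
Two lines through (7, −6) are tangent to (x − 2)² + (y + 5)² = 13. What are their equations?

Write the tangent as mx − y + (−6 − m·(7)) = 0 and set its distance from the centre to √13:
[m·(−5) − (1)]² = 13(m² + 1)
6m² + 5m − 6 = 0, so m = 2/3 or m = −3/2.
With m = 2/3: 2x − 3y = 32. With m = −3/2: 3x + 2y = 9.

2x − 3y = 32 and 3x + 2y = 9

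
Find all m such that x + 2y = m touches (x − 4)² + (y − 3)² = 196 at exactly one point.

For a tangent, require d(centre, line) = r = 14.
|1·4 + 2·3 − m| / √5 = 14
|m − (10)| = 14√5.

m = 10 ± 14√5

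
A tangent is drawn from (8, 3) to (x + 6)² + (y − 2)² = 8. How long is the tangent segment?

Centre (−6, 2), r² = 8. |PO|² = (14)² + (1)² = 197.
By the tangent–radius right angle, tangent length = √(|PO|² − r²) = √189 = 3√21.

3√21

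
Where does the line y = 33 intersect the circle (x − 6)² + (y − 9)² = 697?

(−5, 33) and (17, 33)

From the line, y = 33. Substituting:
x² − 12x − 85 = 0
x = 17 or x = −5, giving (17, 33) and (−5, 33).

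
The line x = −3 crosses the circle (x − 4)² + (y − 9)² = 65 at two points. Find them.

(−3, 5) and (−3, 13)

The line gives x = −3. Substituting into the circle:
y² − 18y + 65 = 0
y = 13 or y = 5, giving (−3, 13) and (−3, 5).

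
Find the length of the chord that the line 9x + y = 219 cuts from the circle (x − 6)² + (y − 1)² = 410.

2√82

Substitute y = −9x + 219:
82x² − 3936x + 47150 = 0  ⟹  x² − 48x + 575 = 0
x = 25 or x = 23, giving (25, −6) and (23, 12).
|(25, −6) − (23, 12)| = √((2)² + (−18)²) = 2√82.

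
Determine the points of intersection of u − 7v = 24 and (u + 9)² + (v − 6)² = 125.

Express v = (−24 + u)/7 and substitute into the circle:
50u² + 750u + 2200 = 0  ⟹  u² + 15u + 44 = 0
u = −4 or u = −11, giving (−4, −4) and (−11, −5).

(−11, −5) and (−4, −4)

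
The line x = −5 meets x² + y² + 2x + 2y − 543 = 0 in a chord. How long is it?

46

The line gives x = −5. Substituting into the circle:
y² + 2y − 528 = 0
y = 22 or y = −24, giving (−5, 22) and (−5, −24).
Chord length = distance between (−5, 22) and (−5, −24) = √2116 = 46.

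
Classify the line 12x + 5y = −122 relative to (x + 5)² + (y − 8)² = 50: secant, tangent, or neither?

neither

Centre (−5, 8), r² = 50. Distance² from centre to line = (102)²/169 = 10404/169.
Since d² > r², the line lies outside the circle.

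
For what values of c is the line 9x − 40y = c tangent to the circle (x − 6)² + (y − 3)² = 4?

For a tangent, require d(centre, line) = r = 2.
|9·6 − 40·3 − c| / √1681 = 2
|c − (−66)| = 2·41, so c = 16 or c = −148.

c = −148 or c = 16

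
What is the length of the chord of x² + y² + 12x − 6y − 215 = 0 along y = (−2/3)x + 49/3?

4√13

From the line, y = (49 − 2x)/3. Substituting:
13x² − 52x − 416 = 0  ⟹  x² − 4x − 32 = 0
x = 8 or x = −4, giving (8, 11) and (−4, 19).
Chord length = distance between (8, 11) and (−4, 19) = √208 = 4√13.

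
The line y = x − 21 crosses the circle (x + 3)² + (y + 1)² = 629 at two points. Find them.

Substitute y = x − 21:
2x² − 34x − 220 = 0  ⟹  x² − 17x − 110 = 0
x = 22 or x = −5, giving (22, 1) and (−5, −26).

(−5, −26) and (22, 1)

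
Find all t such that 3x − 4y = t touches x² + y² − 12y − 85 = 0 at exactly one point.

t = −79 or t = 31

The line touches the circle iff its distance from (0, 6) is 11:
|3·0 − 4·6 − t| / √25 = 11
|t − (−24)| = 11·5, so t = 31 or t = −79.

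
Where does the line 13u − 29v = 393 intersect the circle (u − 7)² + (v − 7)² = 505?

(−1, −14) and (28, −1)

Express v = (−393 + 13u)/29 and substitute into the circle:
1010u² − 27270u − 28280 = 0  ⟹  u² − 27u − 28 = 0
u = 28 or u = −1, giving (28, −1) and (−1, −14).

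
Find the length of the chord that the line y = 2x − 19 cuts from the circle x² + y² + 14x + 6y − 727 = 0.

22√5

The distance from (−7, −3) to the line is 30/√5, and r² = 785.
Half the chord is √(r² − d²) = √(605), so the full chord is 22√5.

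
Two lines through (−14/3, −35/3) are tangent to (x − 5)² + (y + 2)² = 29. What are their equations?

2x − 5y = 49 and 5x − 2y = 0

Write the tangent as mx − y + (−35/3 − m·(−14/3)) = 0 and set its distance from the centre to √29:
[m·(29/3) − (29/3)]² = 29(m² + 1)
10m² − 29m + 10 = 0, so m = 2/5 or m = 5/2.
Through (−14/3, −35/3) these give 2x − 5y = 49 and 5x − 2y = 0.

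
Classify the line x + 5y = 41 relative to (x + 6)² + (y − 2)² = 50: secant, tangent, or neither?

neither

Centre (−6, 2), r² = 50. Distance² from centre to line = (−37)²/26 = 1369/26.
Since d² > r², the line lies outside the circle.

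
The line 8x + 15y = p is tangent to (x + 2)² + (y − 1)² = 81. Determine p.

For a tangent, require d(centre, line) = r = 9.
|8·(−2) + 15·1 − p| / √289 = 9
|p − (−1)| = 9·17, so p = 152 or p = −154.

p = −154 or p = 152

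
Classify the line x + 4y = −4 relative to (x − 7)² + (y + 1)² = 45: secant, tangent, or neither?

secant

d² = (1·7 + 4·(−1) − (−4))²/17 = 49/17; r² = 45.
Since d² < r², the line cuts the circle twice.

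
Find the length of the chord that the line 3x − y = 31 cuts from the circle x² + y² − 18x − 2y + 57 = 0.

3√10

Express y = 3x − 31 and substitute into the circle:
10x² − 210x + 1080 = 0  ⟹  x² − 21x + 108 = 0
x = 12 or x = 9, giving (12, 5) and (9, −4).
|(12, 5) − (9, −4)| = √((3)² + (9)²) = 3√10.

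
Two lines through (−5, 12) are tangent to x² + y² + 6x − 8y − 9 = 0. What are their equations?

Let a tangent through (−5, 12) have slope m. Its distance from (−3, 4) must equal √34:
[m·(2) − (−8)]² = 34(m² + 1)
15m² − 16m − 15 = 0, so m = −3/5 or m = 5/3.
Through (−5, 12) these give 3x + 5y = 45 and 5x − 3y = −61.

3x + 5y = 45 and 5x − 3y = −61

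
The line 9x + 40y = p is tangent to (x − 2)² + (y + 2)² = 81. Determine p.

p = −431 or p = 307

For a tangent, require d(centre, line) = r = 9.
|9·2 + 40·(−2) − p| / √1681 = 9
|p − (−62)| = 9·41, so p = 307 or p = −431.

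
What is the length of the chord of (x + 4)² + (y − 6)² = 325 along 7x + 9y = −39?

3√130

Substitute y = (−39 − 7x)/9:
130x² + 1950x − 16380 = 0  ⟹  x² + 15x − 126 = 0
x = 6 or x = −21, giving (6, −9) and (−21, 12).
Chord length = distance between (6, −9) and (−21, 12) = √1170 = 3√130.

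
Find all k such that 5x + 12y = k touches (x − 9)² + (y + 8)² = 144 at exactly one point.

Tangency holds when the distance from the centre (9, −8) to the line equals the radius 12:
|5·9 + 12·(−8) − k| / √169 = 12
|k − (−51)| = 12·13, so k = 105 or k = −207.

k = −207 or k = 105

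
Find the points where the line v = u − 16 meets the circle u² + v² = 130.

(7, −9) and (9, −7)

From the line, v = u − 16. Substituting:
2u² − 32u + 126 = 0  ⟹  u² − 16u + 63 = 0
u = 9 or u = 7, giving (9, −7) and (7, −9).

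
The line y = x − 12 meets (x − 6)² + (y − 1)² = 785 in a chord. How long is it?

The distance from (6, 1) to the line is 7/√2, and r² = 785.
Chord = 2√(r² − d²) = 2·√(1521/2) = 39√2.

39√2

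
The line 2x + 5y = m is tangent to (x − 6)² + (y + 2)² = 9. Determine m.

Tangency holds when the distance from the centre (6, −2) to the line equals the radius 3:
|2·6 + 5·(−2) − m| / √29 = 3
|m − (2)| = 3√29.

m = 2 ± 3√29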